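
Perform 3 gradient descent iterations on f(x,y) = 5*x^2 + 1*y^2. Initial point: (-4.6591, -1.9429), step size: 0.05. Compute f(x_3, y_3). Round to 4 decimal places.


Gradient descent on f(x,y) = 5*x^2 + 1*y^2.
Starting point: (-4.6591, -1.9429), alpha = 0.05
Step 1: grad_x = 2*5*-4.6591 = -46.591, grad_y = 2*1*-1.9429 = -3.8858
  x_1 = -4.6591 - 0.05*-46.591 = -2.3296
  y_1 = -1.9429 - 0.05*-3.8858 = -1.7486
Step 2: grad_x = 2*5*-2.3296 = -23.2955, grad_y = 2*1*-1.7486 = -3.4972
  x_2 = -2.3296 - 0.05*-23.2955 = -1.1648
  y_2 = -1.7486 - 0.05*-3.4972 = -1.5737
Step 3: grad_x = 2*5*-1.1648 = -11.6478, grad_y = 2*1*-1.5737 = -3.1475
  x_3 = -1.1648 - 0.05*-11.6478 = -0.5824
  y_3 = -1.5737 - 0.05*-3.1475 = -1.4164
f(-0.5824, -1.4164) = 5*(-0.5824)^2 + 1*(-1.4164)^2 = 3.702


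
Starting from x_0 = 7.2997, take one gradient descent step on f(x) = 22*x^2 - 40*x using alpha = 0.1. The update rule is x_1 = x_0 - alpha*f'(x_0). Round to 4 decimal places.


We compute the gradient at x_0 and apply the update.
f'(x) = 44*x - 40
f'(7.2997) = 44*7.2997 - 40 = 281.1868
x_1 = 7.2997 - 0.1*281.1868 = -20.819


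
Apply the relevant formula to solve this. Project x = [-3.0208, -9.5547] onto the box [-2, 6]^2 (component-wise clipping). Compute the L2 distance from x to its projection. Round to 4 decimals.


Project each component onto [-2, 6].
clip(-3.0208) = -2.0, clip(-9.5547) = -2.0
Projection = [-2.0, -2.0]
Squared diffs: [1.042, 57.0735]
Distance = sqrt(58.1155) = 7.6234


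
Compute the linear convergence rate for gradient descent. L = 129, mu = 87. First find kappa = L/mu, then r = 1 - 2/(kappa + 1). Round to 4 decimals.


Step 1: Compute the condition number.
kappa = L/mu = 129/87 = 1.4828
Step 2: Compute the convergence rate.
r = 1 - 2/(kappa + 1) = 1 - 2*mu/(L + mu) = (L - mu)/(L + mu) = 42/216 = 0.1944


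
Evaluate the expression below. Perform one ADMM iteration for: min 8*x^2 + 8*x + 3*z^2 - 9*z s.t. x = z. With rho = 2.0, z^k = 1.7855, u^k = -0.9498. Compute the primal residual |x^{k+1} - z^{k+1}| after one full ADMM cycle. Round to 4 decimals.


ADMM iteration with rho = 2.0, z^k = 1.7855, u^k = -0.9498
Step 1: x-update.
Minimize 8*x^2 + 8*x + (2.0/2)*(x - 1.7855 - 0.9498)^2
FOC: (2*8 + 2.0)*x = -8 + 2.0*(1.7855 + 0.9498)
x^{k+1} = -0.1405
Step 2: z-update.
Minimize 3*z^2 - 9*z + (2.0/2)*(-0.1405 - z - 0.9498)^2
FOC: (2*3 + 2.0)*z = 9 + 2.0*(-0.1405 - 0.9498)
z^{k+1} = 0.8524
Step 3: u-update.
u^{k+1} = -0.9498 - 0.1405 - 0.8524 = -1.9427
Step 4: Primal residual = |-0.1405 - 0.8524| = 0.9929


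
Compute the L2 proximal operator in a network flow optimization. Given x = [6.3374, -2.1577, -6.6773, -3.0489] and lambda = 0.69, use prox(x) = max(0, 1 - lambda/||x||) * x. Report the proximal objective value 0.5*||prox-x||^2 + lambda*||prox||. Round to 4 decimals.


Step 1: Compute ||x||.
||x|| = 9.9348
Step 2: Compute scaling factor.
scale = max(0, 1 - 0.69/9.9348) = 0.9305
Step 3: prox(x) = [5.8973, -2.0078, -6.2135, -2.8371]
||prox(x)|| = 9.2448
Step 4: Proximal objective.
0.5*||prox-x||^2 = 0.2381
lambda*||prox|| = 6.3789
Total = 6.617


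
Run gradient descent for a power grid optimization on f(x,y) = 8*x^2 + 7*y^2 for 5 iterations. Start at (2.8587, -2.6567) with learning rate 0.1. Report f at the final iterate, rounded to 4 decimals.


Gradient descent on f(x,y) = 8*x^2 + 7*y^2.
Starting point: (2.8587, -2.6567), alpha = 0.1
Step 1: grad_x = 2*8*2.8587 = 45.7392, grad_y = 2*7*-2.6567 = -37.1938
  x_1 = 2.8587 - 0.1*45.7392 = -1.7152
  y_1 = -2.6567 - 0.1*-37.1938 = 1.0627
Step 2: grad_x = 2*8*-1.7152 = -27.4435, grad_y = 2*7*1.0627 = 14.8775
  x_2 = -1.7152 - 0.1*-27.4435 = 1.0291
  y_2 = 1.0627 - 0.1*14.8775 = -0.4251
Step 3: grad_x = 2*8*1.0291 = 16.4661, grad_y = 2*7*-0.4251 = -5.951
  x_3 = 1.0291 - 0.1*16.4661 = -0.6175
  y_3 = -0.4251 - 0.1*-5.951 = 0.17
Step 4: grad_x = 2*8*-0.6175 = -9.8797, grad_y = 2*7*0.17 = 2.3804
  x_4 = -0.6175 - 0.1*-9.8797 = 0.3705
  y_4 = 0.17 - 0.1*2.3804 = -0.068
Step 5: grad_x = 2*8*0.3705 = 5.9278, grad_y = 2*7*-0.068 = -0.9522
  x_5 = 0.3705 - 0.1*5.9278 = -0.2223
  y_5 = -0.068 - 0.1*-0.9522 = 0.0272
f(-0.2223, 0.0272) = 8*(-0.2223)^2 + 7*0.0272^2 = 0.4005


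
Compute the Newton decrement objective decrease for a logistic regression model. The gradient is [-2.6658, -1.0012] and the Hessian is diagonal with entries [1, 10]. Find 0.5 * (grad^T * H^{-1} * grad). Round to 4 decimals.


Step 1: H is diagonal, so H^(-1) * g = [-2.6658, -0.1001].
Step 2: g^T H^(-1) g = sum_i g_i^2 / H_ii
  = (-2.6658)^2/1 + (-1.0012)^2/10
  = 7.1065 + 0.1002 = 7.2067
Step 3: Objective decrease = 0.5 * g^T H^(-1) g = 3.6034


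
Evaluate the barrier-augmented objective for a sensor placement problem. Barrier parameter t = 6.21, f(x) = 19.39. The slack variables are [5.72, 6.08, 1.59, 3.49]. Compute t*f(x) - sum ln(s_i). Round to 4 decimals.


Step 1: Compute log-barrier.
ln values: [1.744, 1.805, 0.4637, 1.2499]
phi = -(1.744 + 1.805 + 0.4637 + 1.2499) = -5.2626
Step 2: Compute augmented objective.
t*f(x) = 6.21*19.39 = 120.4119
Total = 120.4119 - 5.2626 = 115.1493


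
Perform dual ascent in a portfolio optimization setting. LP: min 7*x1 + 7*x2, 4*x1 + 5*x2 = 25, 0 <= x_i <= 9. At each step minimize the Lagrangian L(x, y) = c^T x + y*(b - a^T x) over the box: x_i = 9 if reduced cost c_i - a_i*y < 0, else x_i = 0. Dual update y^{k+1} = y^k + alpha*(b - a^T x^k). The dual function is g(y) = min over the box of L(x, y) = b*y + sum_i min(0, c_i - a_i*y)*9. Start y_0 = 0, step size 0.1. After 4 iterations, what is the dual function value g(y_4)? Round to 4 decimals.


Dual ascent for LP: min 7*x1 + 7*x2, 4*x1 + 5*x2 = 25, 0 <= x_i <= 9
Step 1: y^k = 0.0, reduced costs: (7.0, 7.0)
  x^k = (0.0, 0.0), subgradient = b - a^T x = 25.0
  y^{k+1} = 0.0 + 0.1*25.0 = 2.5
Step 2: y^k = 2.5, reduced costs: (-3.0, -5.5)
  x^k = (9.0, 9.0), subgradient = b - a^T x = -56.0
  y^{k+1} = 2.5 + 0.1*-56.0 = -3.1
Step 3: y^k = -3.1, reduced costs: (19.4, 22.5)
  x^k = (0.0, 0.0), subgradient = b - a^T x = 25.0
  y^{k+1} = -3.1 + 0.1*25.0 = -0.6
Step 4: y^k = -0.6, reduced costs: (9.4, 10.0)
  x^k = (0.0, 0.0), subgradient = b - a^T x = 25.0
  y^{k+1} = -0.6 + 0.1*25.0 = 1.9
Dual objective at y_4 = 1.9: reduced costs (-0.6, -2.5), box minimizer x = (9.0, 9.0)
g(y_4) = b*y + (c1 - a1*y)*x1 + (c2 - a2*y)*x2 = 25*1.9 + (-0.6)*9.0 + (-2.5)*9.0 = 47.5 - 5.4 - 22.5 = 19.6


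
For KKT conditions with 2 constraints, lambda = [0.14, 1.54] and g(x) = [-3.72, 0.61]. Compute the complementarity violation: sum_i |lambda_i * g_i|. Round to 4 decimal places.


KKT complementary slackness check:
lambda_1 * g_1 = 0.14 * -3.72 = -0.5208
lambda_2 * g_2 = 1.54 * 0.61 = 0.9394
Total violation = 0.5208 + 0.9394 = 1.4602


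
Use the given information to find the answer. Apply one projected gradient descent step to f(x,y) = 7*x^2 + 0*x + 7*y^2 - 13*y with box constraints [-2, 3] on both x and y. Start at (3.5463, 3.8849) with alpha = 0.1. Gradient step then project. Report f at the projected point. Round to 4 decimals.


Step 1: Compute gradient at (3.5463, 3.8849).
grad_x = 2*7*3.5463 + 0 = 49.6482
grad_y = 2*7*3.8849 - 13 = 41.3886
Step 2: Gradient step.
x_raw = 3.5463 - 0.1*49.6482 = -1.4185
y_raw = 3.8849 - 0.1*41.3886 = -0.254
Step 3: Project onto [-2, 3].
x_proj = clip(-1.4185) = -1.4185
y_proj = clip(-0.254) = -0.254
Step 4: Evaluate f.
f(-1.4185, -0.254) = 17.8383


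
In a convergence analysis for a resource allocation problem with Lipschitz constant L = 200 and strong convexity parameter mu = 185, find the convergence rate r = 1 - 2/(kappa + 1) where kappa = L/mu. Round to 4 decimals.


Step 1: Compute the condition number.
kappa = L/mu = 200/185 = 1.0811
Step 2: Compute the convergence rate.
r = 1 - 2/(kappa + 1) = 1 - 2*mu/(L + mu) = (L - mu)/(L + mu) = 15/385 = 0.039


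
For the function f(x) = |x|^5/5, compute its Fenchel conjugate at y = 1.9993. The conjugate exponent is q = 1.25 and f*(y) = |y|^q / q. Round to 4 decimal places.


The conjugate exponent q satisfies 1/p + 1/q = 1.
p = 5, so q = 5/(5 - 1) = 1.25
|y|^q = 1.9993^1.25 = 2.3774
f*(1.9993) = 2.3774 / 1.25 = 1.9019


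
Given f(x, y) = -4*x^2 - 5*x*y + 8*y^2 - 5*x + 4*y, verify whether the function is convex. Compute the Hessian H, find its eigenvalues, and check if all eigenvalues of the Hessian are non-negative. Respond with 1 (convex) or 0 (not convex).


The Hessian of f(x,y) = -4*x^2 - 5*x*y + 8*y^2 - 5*x + 4*y is:
H = [[-8, -5], [-5, 16]]
Trace = -8 + 16 = 8
Determinant = -8*16 - (-5)^2 = -153
Discriminant = (8)^2 - 4*-153 = 676.0
Eigenvalues: lambda_1 = -9.0, lambda_2 = 17.0
The function is not convex.

0


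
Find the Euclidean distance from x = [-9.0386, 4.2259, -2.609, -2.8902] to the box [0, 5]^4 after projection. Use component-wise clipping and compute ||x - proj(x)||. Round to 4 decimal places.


Project each component onto [0, 5].
clip(-9.0386) = 0.0, clip(4.2259) = 4.2259, clip(-2.609) = 0.0, clip(-2.8902) = 0.0
Projection = [0.0, 4.2259, 0.0, 0.0]
Squared diffs: [81.6963, 0.0, 6.8069, 8.3533]
Distance = sqrt(96.8565) = 9.8416


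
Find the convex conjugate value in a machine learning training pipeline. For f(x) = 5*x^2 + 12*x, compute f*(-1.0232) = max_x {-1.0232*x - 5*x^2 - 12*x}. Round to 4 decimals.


f*(y) = sup_x {y*x - a*x^2 - b*x} = sup_x {(y-b)*x - a*x^2}
FOC: (y - b) - 2a*x = 0 => x* = (y - b)/(2a)
x* = (-1.0232 - 12)/(2*5) = -1.3023
f*(-1.0232) = (y-b)^2/(4a) = (-1.0232 - 12)^2/(4*5)
= 169.6037/20 = 8.4802


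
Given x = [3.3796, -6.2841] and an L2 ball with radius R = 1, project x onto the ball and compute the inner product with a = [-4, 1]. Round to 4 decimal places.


Step 1: Compute ||x|| (intermediates to 6 decimals).
||x|| = sqrt(3.3796^2 + (-6.2841)^2) = 7.135237
Step 2: Project.
Since ||x|| > R, scale = R/||x|| = 1/7.135237 = 0.14015, proj(x) = scale * x
proj(x) = [0.473651, -0.880717]
Step 3: Dot product.
a^T * proj(x) = -4*0.473651 + 1*(-0.880717) = -2.7753


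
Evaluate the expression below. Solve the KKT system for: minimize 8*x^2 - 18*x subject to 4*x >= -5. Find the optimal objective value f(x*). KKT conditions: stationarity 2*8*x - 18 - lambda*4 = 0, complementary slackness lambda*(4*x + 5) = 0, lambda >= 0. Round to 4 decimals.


Step 1: Try lambda = 0 (constraint inactive).
Stationarity: 2*8*x - 18 = 0
x* = 18/(2*8) = 1.125
Check constraint: 4*1.125 = 4.5 >= -5 -- satisfied.
Step 2: Compute optimal value.
f(x*) = 8*1.125^2 - 18*1.125 = -10.125


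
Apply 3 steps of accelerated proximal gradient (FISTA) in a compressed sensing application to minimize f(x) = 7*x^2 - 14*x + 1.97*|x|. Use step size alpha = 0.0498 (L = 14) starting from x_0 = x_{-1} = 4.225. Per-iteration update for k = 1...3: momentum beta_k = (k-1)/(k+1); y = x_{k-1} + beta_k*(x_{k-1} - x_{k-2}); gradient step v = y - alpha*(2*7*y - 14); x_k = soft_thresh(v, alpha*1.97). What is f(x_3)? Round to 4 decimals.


FISTA on f(x) = 7*x^2 - 14*x + 1.97*|x|
L = 14, alpha = 0.0498
Iteration 1: beta = 0.0, y = 4.225 + 0.0*(4.225 - 4.225) = 4.225
  grad(y) = 45.15, v = y - alpha*grad = 1.9765
  prox(v) = soft_thresh(1.9765, 0.0981) = 1.8784
Iteration 2: beta = 0.3333, y = 1.8784 + 0.3333*(1.8784 - 4.225) = 1.0962
  grad(y) = 1.3472, v = y - alpha*grad = 1.0291
  prox(v) = soft_thresh(1.0291, 0.0981) = 0.931
Iteration 3: beta = 0.5, y = 0.931 + 0.5*(0.931 - 1.8784) = 0.4573
  grad(y) = -7.5973, v = y - alpha*grad = 0.8357
  prox(v) = soft_thresh(0.8357, 0.0981) = 0.7376
f(x_3) = 7*0.7376^2 - 14*0.7376 + 1.97*|0.7376| = -5.0649


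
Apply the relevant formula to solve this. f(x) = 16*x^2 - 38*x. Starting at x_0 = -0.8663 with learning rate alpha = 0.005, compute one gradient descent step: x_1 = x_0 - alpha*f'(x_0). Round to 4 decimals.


We compute the gradient at x_0 and apply the update.
f'(x) = 32*x - 38
f'(-0.8663) = 32*-0.8663 - 38 = -65.7216
x_1 = -0.8663 - 0.005*-65.7216 = -0.5377


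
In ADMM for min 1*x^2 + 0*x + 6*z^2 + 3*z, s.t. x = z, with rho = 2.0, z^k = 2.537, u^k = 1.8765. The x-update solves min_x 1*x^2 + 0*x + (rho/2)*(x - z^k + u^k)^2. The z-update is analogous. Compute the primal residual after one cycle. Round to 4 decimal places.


ADMM iteration with rho = 2.0, z^k = 2.537, u^k = 1.8765
Step 1: x-update.
Minimize 1*x^2 + 0*x + (2.0/2)*(x - 2.537 + 1.8765)^2
FOC: (2*1 + 2.0)*x = 0 + 2.0*(2.537 - 1.8765)
x^{k+1} = 0.3303
Step 2: z-update.
Minimize 6*z^2 + 3*z + (2.0/2)*(0.3303 - z + 1.8765)^2
FOC: (2*6 + 2.0)*z = -3 + 2.0*(0.3303 + 1.8765)
z^{k+1} = 0.101
Step 3: u-update.
u^{k+1} = 1.8765 + 0.3303 - 0.101 = 2.1058
Step 4: Primal residual = |0.3303 - 0.101| = 0.2293


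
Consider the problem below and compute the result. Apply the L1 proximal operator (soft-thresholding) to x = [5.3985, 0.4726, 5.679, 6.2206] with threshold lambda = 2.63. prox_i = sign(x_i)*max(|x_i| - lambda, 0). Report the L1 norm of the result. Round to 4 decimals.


Soft-thresholding with lambda = 2.63:
prox(5.3985) = sign(5.3985)*max(|5.3985| - 2.63, 0) = 2.7685
prox(0.4726) = sign(0.4726)*max(|0.4726| - 2.63, 0) = 0.0
prox(5.679) = sign(5.679)*max(|5.679| - 2.63, 0) = 3.049
prox(6.2206) = sign(6.2206)*max(|6.2206| - 2.63, 0) = 3.5906
prox(x) = [2.7685, 0.0, 3.049, 3.5906]
||prox(x)||_1 = 2.7685 + 0.0 + 3.049 + 3.5906 = 9.4081


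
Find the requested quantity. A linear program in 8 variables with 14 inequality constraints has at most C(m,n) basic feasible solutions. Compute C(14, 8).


Each vertex corresponds to some choice of n active constraints out of m, so the number of vertices is at most C(m, n) = m! / (n!(m-n)!).
m = 14, n = 8
Numerator: 14 * 13 * 12 * 11 * 10 * 9 * 8 * 7
Denominator: 8! = 40320
C(14, 8) = 3003


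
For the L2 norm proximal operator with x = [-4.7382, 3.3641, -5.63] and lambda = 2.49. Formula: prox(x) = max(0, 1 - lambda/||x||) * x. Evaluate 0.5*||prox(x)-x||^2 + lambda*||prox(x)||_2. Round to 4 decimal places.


Step 1: Compute ||x||.
||x|| = 8.091
Step 2: Compute scaling factor.
scale = max(0, 1 - 2.49/8.091) = 0.6923
Step 3: prox(x) = [-3.28, 2.3288, -3.8974]
||prox(x)|| = 5.601
Step 4: Proximal objective.
0.5*||prox-x||^2 = 3.1001
lambda*||prox|| = 13.9465
Total = 17.0466


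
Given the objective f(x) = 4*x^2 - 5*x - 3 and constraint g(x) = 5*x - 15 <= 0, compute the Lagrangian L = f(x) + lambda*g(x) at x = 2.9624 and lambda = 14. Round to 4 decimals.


Step 1: Evaluate f(x).
f(2.9624) = 4*2.9624^2 - 5*2.9624 - 3 = 17.2913
Step 2: Evaluate g(x).
g(2.9624) = 5*2.9624 - 15 = -0.188
Step 3: Compute Lagrangian.
L = 17.2913 + 14*-0.188 = 14.6593


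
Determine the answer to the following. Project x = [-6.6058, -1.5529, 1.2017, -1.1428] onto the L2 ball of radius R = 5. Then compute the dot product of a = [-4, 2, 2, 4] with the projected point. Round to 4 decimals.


Step 1: Compute ||x|| (intermediates to 6 decimals).
||x|| = sqrt((-6.6058)^2 + (-1.5529)^2 + 1.2017^2 + (-1.1428)^2) = 6.985568
Step 2: Project.
Since ||x|| > R, scale = R/||x|| = 5/6.985568 = 0.715761, proj(x) = scale * x
proj(x) = [-4.728174, -1.111505, 0.86013, -0.817972]
Step 3: Dot product.
a^T * proj(x) = -4*(-4.728174) + 2*(-1.111505) + 2*0.86013 + 4*(-0.817972) = 15.1381


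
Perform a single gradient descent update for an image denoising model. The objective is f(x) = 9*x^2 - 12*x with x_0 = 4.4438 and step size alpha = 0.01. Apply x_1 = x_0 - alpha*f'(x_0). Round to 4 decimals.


We compute the gradient at x_0 and apply the update.
f'(x) = 18*x - 12
f'(4.4438) = 18*4.4438 - 12 = 67.9884
x_1 = 4.4438 - 0.01*67.9884 = 3.7639


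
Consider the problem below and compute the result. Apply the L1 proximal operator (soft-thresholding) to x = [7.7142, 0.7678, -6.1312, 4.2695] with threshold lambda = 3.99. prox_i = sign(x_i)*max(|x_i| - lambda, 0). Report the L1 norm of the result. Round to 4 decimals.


Soft-thresholding with lambda = 3.99:
prox(7.7142) = sign(7.7142)*max(|7.7142| - 3.99, 0) = 3.7242
prox(0.7678) = sign(0.7678)*max(|0.7678| - 3.99, 0) = 0.0
prox(-6.1312) = sign(-6.1312)*max(|-6.1312| - 3.99, 0) = -2.1412
prox(4.2695) = sign(4.2695)*max(|4.2695| - 3.99, 0) = 0.2795
prox(x) = [3.7242, 0.0, -2.1412, 0.2795]
||prox(x)||_1 = 3.7242 + 0.0 + 2.1412 + 0.2795 = 6.1449


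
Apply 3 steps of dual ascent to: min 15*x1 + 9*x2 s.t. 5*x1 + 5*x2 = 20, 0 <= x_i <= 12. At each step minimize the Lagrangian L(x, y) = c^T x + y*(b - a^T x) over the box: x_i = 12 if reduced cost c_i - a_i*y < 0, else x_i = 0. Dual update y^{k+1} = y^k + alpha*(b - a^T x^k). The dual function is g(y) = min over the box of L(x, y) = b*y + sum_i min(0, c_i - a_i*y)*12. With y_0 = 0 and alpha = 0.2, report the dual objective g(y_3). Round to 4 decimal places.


Dual ascent for LP: min 15*x1 + 9*x2, 5*x1 + 5*x2 = 20, 0 <= x_i <= 12
Step 1: y^k = 0.0, reduced costs: (15.0, 9.0)
  x^k = (0.0, 0.0), subgradient = b - a^T x = 20.0
  y^{k+1} = 0.0 + 0.2*20.0 = 4.0
Step 2: y^k = 4.0, reduced costs: (-5.0, -11.0)
  x^k = (12.0, 12.0), subgradient = b - a^T x = -100.0
  y^{k+1} = 4.0 + 0.2*-100.0 = -16.0
Step 3: y^k = -16.0, reduced costs: (95.0, 89.0)
  x^k = (0.0, 0.0), subgradient = b - a^T x = 20.0
  y^{k+1} = -16.0 + 0.2*20.0 = -12.0
Dual objective at y_3 = -12.0: reduced costs (75.0, 69.0), box minimizer x = (0.0, 0.0)
g(y_3) = b*y + (c1 - a1*y)*x1 + (c2 - a2*y)*x2 = 20*(-12.0) + 75.0*0.0 + 69.0*0.0 = -240.0 + 0.0 + 0.0 = -240.0


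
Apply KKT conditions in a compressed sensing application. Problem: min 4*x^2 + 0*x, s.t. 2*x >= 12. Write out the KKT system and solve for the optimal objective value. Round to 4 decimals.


Step 1: Try lambda = 0 (constraint inactive).
x_unc = 0/(2*4) = 0.0
Check: 2*0.0 = 0.0 < 12 -- violated!
Step 2: Constraint must be active: 2*x = 12
x* = 12/2 = 6.0
lambda = (2*4*6.0 + 0)/2 = 24.0
Step 3: Compute optimal value.
f(x*) = 4*6.0^2 + 0*6.0 = 144.0


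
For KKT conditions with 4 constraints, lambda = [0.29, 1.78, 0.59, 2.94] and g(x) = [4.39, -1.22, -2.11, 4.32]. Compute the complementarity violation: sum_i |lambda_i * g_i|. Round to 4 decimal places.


KKT complementary slackness check:
lambda_1 * g_1 = 0.29 * 4.39 = 1.2731
lambda_2 * g_2 = 1.78 * -1.22 = -2.1716
lambda_3 * g_3 = 0.59 * -2.11 = -1.2449
lambda_4 * g_4 = 2.94 * 4.32 = 12.7008
Total violation = 1.2731 + 2.1716 + 1.2449 + 12.7008 = 17.3904


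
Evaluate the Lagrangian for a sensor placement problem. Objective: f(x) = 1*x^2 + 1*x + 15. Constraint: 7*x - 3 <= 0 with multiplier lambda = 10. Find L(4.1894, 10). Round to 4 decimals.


Step 1: Evaluate f(x).
f(4.1894) = 1*4.1894^2 + 1*4.1894 + 15 = 36.7405
Step 2: Evaluate g(x).
g(4.1894) = 7*4.1894 - 3 = 26.3258
Step 3: Compute Lagrangian.
L = 36.7405 + 10*26.3258 = 299.9985


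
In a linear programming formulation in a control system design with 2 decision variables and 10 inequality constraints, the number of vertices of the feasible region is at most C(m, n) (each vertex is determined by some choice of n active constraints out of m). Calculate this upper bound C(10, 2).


Each vertex corresponds to some choice of n active constraints out of m, so the number of vertices is at most C(m, n) = m! / (n!(m-n)!).
m = 10, n = 2
Numerator: 10 * 9
Denominator: 2! = 2
C(10, 2) = 45


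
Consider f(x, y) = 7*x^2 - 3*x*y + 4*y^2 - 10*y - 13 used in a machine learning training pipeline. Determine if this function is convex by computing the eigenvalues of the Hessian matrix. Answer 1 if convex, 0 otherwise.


The Hessian of f(x,y) = 7*x^2 - 3*x*y + 4*y^2 - 10*y - 13 is:
H = [[14, -3], [-3, 8]]
Trace = 14 + 8 = 22
Determinant = 14*8 - (-3)^2 = 103
Discriminant = (22)^2 - 4*103 = 72.0
Eigenvalues: lambda_1 = 6.7574, lambda_2 = 15.2426
The function is convex.

1


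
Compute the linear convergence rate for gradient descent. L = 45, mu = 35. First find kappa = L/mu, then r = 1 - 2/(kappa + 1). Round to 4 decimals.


Step 1: Compute the condition number.
kappa = L/mu = 45/35 = 1.2857
Step 2: Compute the convergence rate.
r = 1 - 2/(kappa + 1) = 1 - 2*mu/(L + mu) = (L - mu)/(L + mu) = 10/80 = 0.125


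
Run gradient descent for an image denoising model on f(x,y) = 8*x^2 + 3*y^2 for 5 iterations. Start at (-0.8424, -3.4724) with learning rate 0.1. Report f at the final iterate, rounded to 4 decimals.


Gradient descent on f(x,y) = 8*x^2 + 3*y^2.
Starting point: (-0.8424, -3.4724), alpha = 0.1
Step 1: grad_x = 2*8*-0.8424 = -13.4784, grad_y = 2*3*-3.4724 = -20.8344
  x_1 = -0.8424 - 0.1*-13.4784 = 0.5054
  y_1 = -3.4724 - 0.1*-20.8344 = -1.389
Step 2: grad_x = 2*8*0.5054 = 8.087, grad_y = 2*3*-1.389 = -8.3338
  x_2 = 0.5054 - 0.1*8.087 = -0.3033
  y_2 = -1.389 - 0.1*-8.3338 = -0.5556
Step 3: grad_x = 2*8*-0.3033 = -4.8522, grad_y = 2*3*-0.5556 = -3.3335
  x_3 = -0.3033 - 0.1*-4.8522 = 0.182
  y_3 = -0.5556 - 0.1*-3.3335 = -0.2222
Step 4: grad_x = 2*8*0.182 = 2.9113, grad_y = 2*3*-0.2222 = -1.3334
  x_4 = 0.182 - 0.1*2.9113 = -0.1092
  y_4 = -0.2222 - 0.1*-1.3334 = -0.0889
Step 5: grad_x = 2*8*-0.1092 = -1.7468, grad_y = 2*3*-0.0889 = -0.5334
  x_5 = -0.1092 - 0.1*-1.7468 = 0.0655
  y_5 = -0.0889 - 0.1*-0.5334 = -0.0356
f(0.0655, -0.0356) = 8*0.0655^2 + 3*(-0.0356)^2 = 0.0381


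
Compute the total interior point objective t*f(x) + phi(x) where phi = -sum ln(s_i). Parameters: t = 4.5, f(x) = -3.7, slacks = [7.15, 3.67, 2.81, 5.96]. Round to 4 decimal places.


Step 1: Compute log-barrier.
ln values: [1.9671, 1.3002, 1.0332, 1.7851]
phi = -(1.9671 + 1.3002 + 1.0332 + 1.7851) = -6.0856
Step 2: Compute augmented objective.
t*f(x) = 4.5*-3.7 = -16.65
Total = -16.65 - 6.0856 = -22.7356


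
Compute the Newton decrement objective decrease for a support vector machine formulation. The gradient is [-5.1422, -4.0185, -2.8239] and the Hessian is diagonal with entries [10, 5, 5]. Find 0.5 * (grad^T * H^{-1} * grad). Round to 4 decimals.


Step 1: H is diagonal, so H^(-1) * g = [-0.5142, -0.8037, -0.5648].
Step 2: g^T H^(-1) g = sum_i g_i^2 / H_ii
  = (-5.1422)^2/10 + (-4.0185)^2/5 + (-2.8239)^2/5
  = 2.6442 + 3.2297 + 1.5949 = 7.4688
Step 3: Objective decrease = 0.5 * g^T H^(-1) g = 3.7344


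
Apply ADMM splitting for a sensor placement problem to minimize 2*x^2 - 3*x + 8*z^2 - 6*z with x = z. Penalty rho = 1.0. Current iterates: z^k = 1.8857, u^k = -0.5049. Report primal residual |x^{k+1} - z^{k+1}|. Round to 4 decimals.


ADMM iteration with rho = 1.0, z^k = 1.8857, u^k = -0.5049
Step 1: x-update.
Minimize 2*x^2 - 3*x + (1.0/2)*(x - 1.8857 - 0.5049)^2
FOC: (2*2 + 1.0)*x = 3 + 1.0*(1.8857 + 0.5049)
x^{k+1} = 1.0781
Step 2: z-update.
Minimize 8*z^2 - 6*z + (1.0/2)*(1.0781 - z - 0.5049)^2
FOC: (2*8 + 1.0)*z = 6 + 1.0*(1.0781 - 0.5049)
z^{k+1} = 0.3867
Step 3: u-update.
u^{k+1} = -0.5049 + 1.0781 - 0.3867 = 0.1866
Step 4: Primal residual = |1.0781 - 0.3867| = 0.6915


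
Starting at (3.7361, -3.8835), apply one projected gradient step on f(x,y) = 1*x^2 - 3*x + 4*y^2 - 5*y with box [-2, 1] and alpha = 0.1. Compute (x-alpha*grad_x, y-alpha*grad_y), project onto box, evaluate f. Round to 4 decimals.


Step 1: Compute gradient at (3.7361, -3.8835).
grad_x = 2*1*3.7361 - 3 = 4.4722
grad_y = 2*4*-3.8835 - 5 = -36.068
Step 2: Gradient step.
x_raw = 3.7361 - 0.1*4.4722 = 3.2889
y_raw = -3.8835 - 0.1*-36.068 = -0.2767
Step 3: Project onto [-2, 1].
x_proj = clip(3.2889) = 1.0
y_proj = clip(-0.2767) = -0.2767
Step 4: Evaluate f.
f(1.0, -0.2767) = -0.3102


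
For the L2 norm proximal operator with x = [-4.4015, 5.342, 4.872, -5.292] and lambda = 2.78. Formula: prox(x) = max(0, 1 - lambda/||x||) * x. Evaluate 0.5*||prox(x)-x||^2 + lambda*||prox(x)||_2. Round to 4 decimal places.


Step 1: Compute ||x||.
||x|| = 9.9826
Step 2: Compute scaling factor.
scale = max(0, 1 - 2.78/9.9826) = 0.7215
Step 3: prox(x) = [-3.1757, 3.8543, 3.5152, -3.8183]
||prox(x)|| = 7.2026
Step 4: Proximal objective.
0.5*||prox-x||^2 = 3.8642
lambda*||prox|| = 20.0232
Total = 23.8874


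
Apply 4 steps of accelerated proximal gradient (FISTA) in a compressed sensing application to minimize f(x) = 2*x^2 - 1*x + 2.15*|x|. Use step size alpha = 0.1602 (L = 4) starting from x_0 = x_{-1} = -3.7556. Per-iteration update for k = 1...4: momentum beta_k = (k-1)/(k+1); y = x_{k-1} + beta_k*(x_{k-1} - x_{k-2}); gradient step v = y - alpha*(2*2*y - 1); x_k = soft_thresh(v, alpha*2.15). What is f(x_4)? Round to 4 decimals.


FISTA on f(x) = 2*x^2 - 1*x + 2.15*|x|
L = 4, alpha = 0.1602
Iteration 1: beta = 0.0, y = -3.7556 + 0.0*(-3.7556 + 3.7556) = -3.7556
  grad(y) = -16.0224, v = y - alpha*grad = -1.1888
  prox(v) = soft_thresh(-1.1888, 0.3444) = -0.8444
Iteration 2: beta = 0.3333, y = -0.8444 + 0.3333*(-0.8444 + 3.7556) = 0.126
  grad(y) = -0.4959, v = y - alpha*grad = 0.2055
  prox(v) = soft_thresh(0.2055, 0.3444) = 0.0
Iteration 3: beta = 0.5, y = 0.0 + 0.5*(0.0 + 0.8444) = 0.4222
  grad(y) = 0.6888, v = y - alpha*grad = 0.3119
  prox(v) = soft_thresh(0.3119, 0.3444) = 0.0
Iteration 4: beta = 0.6, y = 0.0 + 0.6*(0.0 - 0.0) = 0.0
  grad(y) = -1.0, v = y - alpha*grad = 0.1602
  prox(v) = soft_thresh(0.1602, 0.3444) = 0.0
f(x_4) = 2*0.0^2 - 1*0.0 + 2.15*|0.0| = 0.0


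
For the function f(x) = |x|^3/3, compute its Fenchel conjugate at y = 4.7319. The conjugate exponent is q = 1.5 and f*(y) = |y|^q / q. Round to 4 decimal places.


The conjugate exponent q satisfies 1/p + 1/q = 1.
p = 3, so q = 3/(3 - 1) = 1.5
|y|^q = 4.7319^1.5 = 10.2933
f*(4.7319) = 10.2933 / 1.5 = 6.8622


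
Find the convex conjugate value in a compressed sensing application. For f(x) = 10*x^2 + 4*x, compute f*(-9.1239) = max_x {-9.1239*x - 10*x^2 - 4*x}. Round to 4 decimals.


f*(y) = sup_x {y*x - a*x^2 - b*x} = sup_x {(y-b)*x - a*x^2}
FOC: (y - b) - 2a*x = 0 => x* = (y - b)/(2a)
x* = (-9.1239 - 4)/(2*10) = -0.6562
f*(-9.1239) = (y-b)^2/(4a) = (-9.1239 - 4)^2/(4*10)
= 172.2368/40 = 4.3059


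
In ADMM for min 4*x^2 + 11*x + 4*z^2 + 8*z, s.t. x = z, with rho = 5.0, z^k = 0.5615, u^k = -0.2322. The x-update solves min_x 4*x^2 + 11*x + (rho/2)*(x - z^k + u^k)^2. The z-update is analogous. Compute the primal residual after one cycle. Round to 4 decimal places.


ADMM iteration with rho = 5.0, z^k = 0.5615, u^k = -0.2322
Step 1: x-update.
Minimize 4*x^2 + 11*x + (5.0/2)*(x - 0.5615 - 0.2322)^2
FOC: (2*4 + 5.0)*x = -11 + 5.0*(0.5615 + 0.2322)
x^{k+1} = -0.5409
Step 2: z-update.
Minimize 4*z^2 + 8*z + (5.0/2)*(-0.5409 - z - 0.2322)^2
FOC: (2*4 + 5.0)*z = -8 + 5.0*(-0.5409 - 0.2322)
z^{k+1} = -0.9127
Step 3: u-update.
u^{k+1} = -0.2322 - 0.5409 + 0.9127 = 0.1396
Step 4: Primal residual = |-0.5409 + 0.9127| = 0.3718


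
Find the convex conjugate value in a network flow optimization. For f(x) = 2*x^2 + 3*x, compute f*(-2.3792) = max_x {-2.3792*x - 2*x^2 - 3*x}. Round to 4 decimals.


f*(y) = sup_x {y*x - a*x^2 - b*x} = sup_x {(y-b)*x - a*x^2}
FOC: (y - b) - 2a*x = 0 => x* = (y - b)/(2a)
x* = (-2.3792 - 3)/(2*2) = -1.3448
f*(-2.3792) = (y-b)^2/(4a) = (-2.3792 - 3)^2/(4*2)
= 28.9358/8 = 3.617


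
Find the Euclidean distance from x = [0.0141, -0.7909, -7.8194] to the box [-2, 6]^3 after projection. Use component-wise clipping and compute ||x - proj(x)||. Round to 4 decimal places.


Project each component onto [-2, 6].
clip(0.0141) = 0.0141, clip(-0.7909) = -0.7909, clip(-7.8194) = -2.0
Projection = [0.0141, -0.7909, -2.0]
Squared diffs: [0.0, 0.0, 33.8654]
Distance = sqrt(33.8654) = 5.8194


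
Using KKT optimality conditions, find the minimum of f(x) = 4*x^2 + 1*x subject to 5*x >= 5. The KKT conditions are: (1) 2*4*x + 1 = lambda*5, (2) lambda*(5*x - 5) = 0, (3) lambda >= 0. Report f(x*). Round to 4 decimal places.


Step 1: Try lambda = 0 (constraint inactive).
x_unc = -1/(2*4) = -0.125
Check: 5*-0.125 = -0.625 < 5 -- violated!
Step 2: Constraint must be active: 5*x = 5
x* = 5/5 = 1.0
lambda = (2*4*1.0 + 1)/5 = 1.8
Step 3: Compute optimal value.
f(x*) = 4*1.0^2 + 1*1.0 = 5.0


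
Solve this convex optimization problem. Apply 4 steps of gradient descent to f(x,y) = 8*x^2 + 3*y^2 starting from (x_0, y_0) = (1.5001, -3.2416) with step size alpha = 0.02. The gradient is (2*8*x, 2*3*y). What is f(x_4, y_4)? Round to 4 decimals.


Gradient descent on f(x,y) = 8*x^2 + 3*y^2.
Starting point: (1.5001, -3.2416), alpha = 0.02
Step 1: grad_x = 2*8*1.5001 = 24.0016, grad_y = 2*3*-3.2416 = -19.4496
  x_1 = 1.5001 - 0.02*24.0016 = 1.0201
  y_1 = -3.2416 - 0.02*-19.4496 = -2.8526
Step 2: grad_x = 2*8*1.0201 = 16.3211, grad_y = 2*3*-2.8526 = -17.1156
  x_2 = 1.0201 - 0.02*16.3211 = 0.6936
  y_2 = -2.8526 - 0.02*-17.1156 = -2.5103
Step 3: grad_x = 2*8*0.6936 = 11.0983, grad_y = 2*3*-2.5103 = -15.0618
  x_3 = 0.6936 - 0.02*11.0983 = 0.4717
  y_3 = -2.5103 - 0.02*-15.0618 = -2.2091
Step 4: grad_x = 2*8*0.4717 = 7.5469, grad_y = 2*3*-2.2091 = -13.2544
  x_4 = 0.4717 - 0.02*7.5469 = 0.3207
  y_4 = -2.2091 - 0.02*-13.2544 = -1.944
f(0.3207, -1.944) = 8*0.3207^2 + 3*(-1.944)^2 = 12.1601


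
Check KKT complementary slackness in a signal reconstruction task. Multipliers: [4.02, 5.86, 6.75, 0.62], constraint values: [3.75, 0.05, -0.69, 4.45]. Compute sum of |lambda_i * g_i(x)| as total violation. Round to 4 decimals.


KKT complementary slackness check:
lambda_1 * g_1 = 4.02 * 3.75 = 15.075
lambda_2 * g_2 = 5.86 * 0.05 = 0.293
lambda_3 * g_3 = 6.75 * -0.69 = -4.6575
lambda_4 * g_4 = 0.62 * 4.45 = 2.759
Total violation = 15.075 + 0.293 + 4.6575 + 2.759 = 22.7845


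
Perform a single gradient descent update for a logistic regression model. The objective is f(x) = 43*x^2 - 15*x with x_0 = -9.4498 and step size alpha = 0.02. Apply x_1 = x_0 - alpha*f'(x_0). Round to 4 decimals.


We compute the gradient at x_0 and apply the update.
f'(x) = 86*x - 15
f'(-9.4498) = 86*-9.4498 - 15 = -827.6828
x_1 = -9.4498 - 0.02*-827.6828 = 7.1039


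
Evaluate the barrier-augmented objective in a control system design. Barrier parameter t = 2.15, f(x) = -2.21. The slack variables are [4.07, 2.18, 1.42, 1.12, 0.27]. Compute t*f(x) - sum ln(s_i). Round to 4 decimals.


Step 1: Compute log-barrier.
ln values: [1.4036, 0.7793, 0.3507, 0.1133, -1.3093]
phi = -(1.4036 + 0.7793 + 0.3507 + 0.1133 - 1.3093) = -1.3376
Step 2: Compute augmented objective.
t*f(x) = 2.15*-2.21 = -4.7515
Total = -4.7515 - 1.3376 = -6.0891


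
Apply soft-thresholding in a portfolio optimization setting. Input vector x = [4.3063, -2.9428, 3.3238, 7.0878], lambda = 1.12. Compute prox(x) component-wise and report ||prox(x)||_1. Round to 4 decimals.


Soft-thresholding with lambda = 1.12:
prox(4.3063) = sign(4.3063)*max(|4.3063| - 1.12, 0) = 3.1863
prox(-2.9428) = sign(-2.9428)*max(|-2.9428| - 1.12, 0) = -1.8228
prox(3.3238) = sign(3.3238)*max(|3.3238| - 1.12, 0) = 2.2038
prox(7.0878) = sign(7.0878)*max(|7.0878| - 1.12, 0) = 5.9678
prox(x) = [3.1863, -1.8228, 2.2038, 5.9678]
||prox(x)||_1 = 3.1863 + 1.8228 + 2.2038 + 5.9678 = 13.1807


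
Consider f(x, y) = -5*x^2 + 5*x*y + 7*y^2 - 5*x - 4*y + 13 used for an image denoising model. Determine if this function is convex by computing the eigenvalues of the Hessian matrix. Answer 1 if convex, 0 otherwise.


The Hessian of f(x,y) = -5*x^2 + 5*x*y + 7*y^2 - 5*x - 4*y + 13 is:
H = [[-10, 5], [5, 14]]
Trace = -10 + 14 = 4
Determinant = -10*14 - (5)^2 = -165
Discriminant = (4)^2 - 4*-165 = 676.0
Eigenvalues: lambda_1 = -11.0, lambda_2 = 15.0
The function is not convex.

0


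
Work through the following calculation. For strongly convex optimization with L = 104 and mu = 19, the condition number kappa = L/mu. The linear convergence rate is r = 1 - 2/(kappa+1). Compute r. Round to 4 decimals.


Step 1: Compute the condition number.
kappa = L/mu = 104/19 = 5.4737
Step 2: Compute the convergence rate.
r = 1 - 2/(kappa + 1) = 1 - 2*mu/(L + mu) = (L - mu)/(L + mu) = 85/123 = 0.6911


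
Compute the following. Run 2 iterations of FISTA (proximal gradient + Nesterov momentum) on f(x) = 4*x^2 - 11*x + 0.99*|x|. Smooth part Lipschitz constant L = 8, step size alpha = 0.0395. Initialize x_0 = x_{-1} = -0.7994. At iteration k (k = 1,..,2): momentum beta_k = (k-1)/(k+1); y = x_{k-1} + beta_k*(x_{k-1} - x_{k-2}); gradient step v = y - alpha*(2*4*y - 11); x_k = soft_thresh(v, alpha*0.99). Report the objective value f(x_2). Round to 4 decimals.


FISTA on f(x) = 4*x^2 - 11*x + 0.99*|x|
L = 8, alpha = 0.0395
Iteration 1: beta = 0.0, y = -0.7994 + 0.0*(-0.7994 + 0.7994) = -0.7994
  grad(y) = -17.3952, v = y - alpha*grad = -0.1123
  prox(v) = soft_thresh(-0.1123, 0.0391) = -0.0732
Iteration 2: beta = 0.3333, y = -0.0732 + 0.3333*(-0.0732 + 0.7994) = 0.1689
  grad(y) = -9.6489, v = y - alpha*grad = 0.55
  prox(v) = soft_thresh(0.55, 0.0391) = 0.5109
f(x_2) = 4*0.5109^2 - 11*0.5109 + 0.99*|0.5109| = -4.0701


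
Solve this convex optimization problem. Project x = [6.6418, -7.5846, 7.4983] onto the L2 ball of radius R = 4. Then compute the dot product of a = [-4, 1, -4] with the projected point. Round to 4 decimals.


Step 1: Compute ||x|| (intermediates to 6 decimals).
||x|| = sqrt(6.6418^2 + (-7.5846)^2 + 7.4983^2) = 12.564401
Step 2: Project.
Since ||x|| > R, scale = R/||x|| = 4/12.564401 = 0.31836, proj(x) = scale * x
proj(x) = [2.114483, -2.414633, 2.387159]
Step 3: Dot product.
a^T * proj(x) = -4*2.114483 + 1*(-2.414633) - 4*2.387159 = -20.4212


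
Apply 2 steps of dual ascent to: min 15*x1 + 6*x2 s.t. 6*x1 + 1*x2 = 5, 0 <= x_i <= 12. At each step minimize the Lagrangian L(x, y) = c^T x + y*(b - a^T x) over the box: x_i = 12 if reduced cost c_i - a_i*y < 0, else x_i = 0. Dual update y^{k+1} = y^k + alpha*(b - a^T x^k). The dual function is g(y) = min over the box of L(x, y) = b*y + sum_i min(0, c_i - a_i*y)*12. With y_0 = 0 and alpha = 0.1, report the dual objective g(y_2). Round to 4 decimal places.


Dual ascent for LP: min 15*x1 + 6*x2, 6*x1 + 1*x2 = 5, 0 <= x_i <= 12
Step 1: y^k = 0.0, reduced costs: (15.0, 6.0)
  x^k = (0.0, 0.0), subgradient = b - a^T x = 5.0
  y^{k+1} = 0.0 + 0.1*5.0 = 0.5
Step 2: y^k = 0.5, reduced costs: (12.0, 5.5)
  x^k = (0.0, 0.0), subgradient = b - a^T x = 5.0
  y^{k+1} = 0.5 + 0.1*5.0 = 1.0
Dual objective at y_2 = 1.0: reduced costs (9.0, 5.0), box minimizer x = (0.0, 0.0)
g(y_2) = b*y + (c1 - a1*y)*x1 + (c2 - a2*y)*x2 = 5*1.0 + 9.0*0.0 + 5.0*0.0 = 5.0 + 0.0 + 0.0 = 5.0


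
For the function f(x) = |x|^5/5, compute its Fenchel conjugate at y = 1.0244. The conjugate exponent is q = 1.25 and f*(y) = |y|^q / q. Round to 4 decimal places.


The conjugate exponent q satisfies 1/p + 1/q = 1.
p = 5, so q = 5/(5 - 1) = 1.25
|y|^q = 1.0244^1.25 = 1.0306
f*(1.0244) = 1.0306 / 1.25 = 0.8245


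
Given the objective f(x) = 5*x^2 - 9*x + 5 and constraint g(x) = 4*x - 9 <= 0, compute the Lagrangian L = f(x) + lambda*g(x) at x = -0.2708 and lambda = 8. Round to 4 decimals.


Step 1: Evaluate f(x).
f(-0.2708) = 5*(-0.2708)^2 - 9*(-0.2708) + 5 = 7.8039
Step 2: Evaluate g(x).
g(-0.2708) = 4*-0.2708 - 9 = -10.0832
Step 3: Compute Lagrangian.
L = 7.8039 + 8*-10.0832 = -72.8617


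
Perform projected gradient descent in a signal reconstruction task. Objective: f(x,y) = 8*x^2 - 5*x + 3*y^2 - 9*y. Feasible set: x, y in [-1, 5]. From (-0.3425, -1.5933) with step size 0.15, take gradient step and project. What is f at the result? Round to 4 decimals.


Step 1: Compute gradient at (-0.3425, -1.5933).
grad_x = 2*8*-0.3425 - 5 = -10.48
grad_y = 2*3*-1.5933 - 9 = -18.5598
Step 2: Gradient step.
x_raw = -0.3425 - 0.15*-10.48 = 1.2295
y_raw = -1.5933 - 0.15*-18.5598 = 1.1907
Step 3: Project onto [-1, 5].
x_proj = clip(1.2295) = 1.2295
y_proj = clip(1.1907) = 1.1907
Step 4: Evaluate f.
f(1.2295, 1.1907) = -0.5171


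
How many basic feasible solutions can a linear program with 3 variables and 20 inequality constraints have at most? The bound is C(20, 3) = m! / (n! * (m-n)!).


Each vertex corresponds to some choice of n active constraints out of m, so the number of vertices is at most C(m, n) = m! / (n!(m-n)!).
m = 20, n = 3
Numerator: 20 * 19 * 18
Denominator: 3! = 6
C(20, 3) = 1140


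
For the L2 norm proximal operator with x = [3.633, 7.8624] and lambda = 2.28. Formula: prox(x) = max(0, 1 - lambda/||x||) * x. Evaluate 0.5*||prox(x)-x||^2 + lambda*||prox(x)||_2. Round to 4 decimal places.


Step 1: Compute ||x||.
||x|| = 8.6612
Step 2: Compute scaling factor.
scale = max(0, 1 - 2.28/8.6612) = 0.7368
Step 3: prox(x) = [2.6766, 5.7927]
||prox(x)|| = 6.3812
Step 4: Proximal objective.
0.5*||prox-x||^2 = 2.5992
lambda*||prox|| = 14.5491
Total = 17.1483


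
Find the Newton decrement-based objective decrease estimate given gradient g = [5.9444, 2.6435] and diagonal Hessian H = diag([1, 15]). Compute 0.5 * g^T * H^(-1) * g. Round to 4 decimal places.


Step 1: H is diagonal, so H^(-1) * g = [5.9444, 0.1762].
Step 2: g^T H^(-1) g = sum_i g_i^2 / H_ii
  = (5.9444)^2/1 + (2.6435)^2/15
  = 35.3359 + 0.4659 = 35.8018
Step 3: Objective decrease = 0.5 * g^T H^(-1) g = 17.9009


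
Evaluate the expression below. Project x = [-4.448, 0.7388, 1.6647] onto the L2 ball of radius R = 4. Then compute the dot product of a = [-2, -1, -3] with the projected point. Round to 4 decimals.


Step 1: Compute ||x|| (intermediates to 6 decimals).
||x|| = sqrt((-4.448)^2 + 0.7388^2 + 1.6647^2) = 4.806429
Step 2: Project.
Since ||x|| > R, scale = R/||x|| = 4/4.806429 = 0.832219, proj(x) = scale * x
proj(x) = [-3.70171, 0.614843, 1.385395]
Step 3: Dot product.
a^T * proj(x) = -2*(-3.70171) - 1*0.614843 - 3*1.385395 = 2.6324


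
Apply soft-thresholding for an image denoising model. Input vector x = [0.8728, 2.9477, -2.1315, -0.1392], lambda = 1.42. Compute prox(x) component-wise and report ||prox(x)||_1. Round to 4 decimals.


Soft-thresholding with lambda = 1.42:
prox(0.8728) = sign(0.8728)*max(|0.8728| - 1.42, 0) = 0.0
prox(2.9477) = sign(2.9477)*max(|2.9477| - 1.42, 0) = 1.5277
prox(-2.1315) = sign(-2.1315)*max(|-2.1315| - 1.42, 0) = -0.7115
prox(-0.1392) = sign(-0.1392)*max(|-0.1392| - 1.42, 0) = 0.0
prox(x) = [0.0, 1.5277, -0.7115, 0.0]
||prox(x)||_1 = 0.0 + 1.5277 + 0.7115 + 0.0 = 2.2392


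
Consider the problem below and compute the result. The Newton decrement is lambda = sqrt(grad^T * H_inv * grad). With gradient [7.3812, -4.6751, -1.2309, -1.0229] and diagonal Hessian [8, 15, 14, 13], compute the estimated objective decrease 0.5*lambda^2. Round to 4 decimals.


Step 1: H is diagonal, so H^(-1) * g = [0.9227, -0.3117, -0.0879, -0.0787].
Step 2: g^T H^(-1) g = sum_i g_i^2 / H_ii
  = (7.3812)^2/8 + (-4.6751)^2/15 + (-1.2309)^2/14 + (-1.0229)^2/13
  = 6.8103 + 1.4571 + 0.1082 + 0.0805 = 8.4561
Step 3: Objective decrease = 0.5 * g^T H^(-1) g = 4.228


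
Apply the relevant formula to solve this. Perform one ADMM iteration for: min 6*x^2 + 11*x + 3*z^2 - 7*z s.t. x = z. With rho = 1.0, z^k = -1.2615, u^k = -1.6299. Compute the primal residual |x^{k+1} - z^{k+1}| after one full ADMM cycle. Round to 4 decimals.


ADMM iteration with rho = 1.0, z^k = -1.2615, u^k = -1.6299
Step 1: x-update.
Minimize 6*x^2 + 11*x + (1.0/2)*(x + 1.2615 - 1.6299)^2
FOC: (2*6 + 1.0)*x = -11 + 1.0*(-1.2615 + 1.6299)
x^{k+1} = -0.8178
Step 2: z-update.
Minimize 3*z^2 - 7*z + (1.0/2)*(-0.8178 - z - 1.6299)^2
FOC: (2*3 + 1.0)*z = 7 + 1.0*(-0.8178 - 1.6299)
z^{k+1} = 0.6503
Step 3: u-update.
u^{k+1} = -1.6299 - 0.8178 - 0.6503 = -3.098
Step 4: Primal residual = |-0.8178 - 0.6503| = 1.4681


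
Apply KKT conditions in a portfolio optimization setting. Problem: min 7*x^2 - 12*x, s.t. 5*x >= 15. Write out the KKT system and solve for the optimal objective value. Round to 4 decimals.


Step 1: Try lambda = 0 (constraint inactive).
x_unc = 12/(2*7) = 0.8571
Check: 5*0.8571 = 4.2855 < 15 -- violated!
Step 2: Constraint must be active: 5*x = 15
x* = 15/5 = 3.0
lambda = (2*7*3.0 - 12)/5 = 6.0
Step 3: Compute optimal value.
f(x*) = 7*3.0^2 - 12*3.0 = 27.0


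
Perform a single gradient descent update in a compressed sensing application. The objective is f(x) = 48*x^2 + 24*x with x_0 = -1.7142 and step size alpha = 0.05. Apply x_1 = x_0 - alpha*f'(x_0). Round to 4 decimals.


We compute the gradient at x_0 and apply the update.
f'(x) = 96*x + 24
f'(-1.7142) = 96*-1.7142 + 24 = -140.5632
x_1 = -1.7142 - 0.05*-140.5632 = 5.314


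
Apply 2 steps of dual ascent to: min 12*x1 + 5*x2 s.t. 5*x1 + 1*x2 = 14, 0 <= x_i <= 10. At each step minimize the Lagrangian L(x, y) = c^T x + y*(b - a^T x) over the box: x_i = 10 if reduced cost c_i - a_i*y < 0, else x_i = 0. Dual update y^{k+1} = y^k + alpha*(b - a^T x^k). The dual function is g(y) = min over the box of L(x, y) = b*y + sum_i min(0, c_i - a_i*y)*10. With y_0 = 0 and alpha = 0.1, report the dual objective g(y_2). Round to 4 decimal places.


Dual ascent for LP: min 12*x1 + 5*x2, 5*x1 + 1*x2 = 14, 0 <= x_i <= 10
Step 1: y^k = 0.0, reduced costs: (12.0, 5.0)
  x^k = (0.0, 0.0), subgradient = b - a^T x = 14.0
  y^{k+1} = 0.0 + 0.1*14.0 = 1.4
Step 2: y^k = 1.4, reduced costs: (5.0, 3.6)
  x^k = (0.0, 0.0), subgradient = b - a^T x = 14.0
  y^{k+1} = 1.4 + 0.1*14.0 = 2.8
Dual objective at y_2 = 2.8: reduced costs (-2.0, 2.2), box minimizer x = (10.0, 0.0)
g(y_2) = b*y + (c1 - a1*y)*x1 + (c2 - a2*y)*x2 = 14*2.8 + (-2.0)*10.0 + 2.2*0.0 = 39.2 - 20.0 + 0.0 = 19.2
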